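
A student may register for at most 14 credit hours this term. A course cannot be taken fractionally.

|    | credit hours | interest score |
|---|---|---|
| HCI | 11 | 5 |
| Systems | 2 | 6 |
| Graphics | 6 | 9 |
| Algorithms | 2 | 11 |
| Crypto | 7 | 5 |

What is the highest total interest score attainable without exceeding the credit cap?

26

This is an integer program with binary decision variables.
Take Systems, Graphics, and Algorithms: credit hours 2 + 6 + 2 = 10 ≤ 14, interest score 6 + 9 + 11 = 26.
No other feasible combination does better.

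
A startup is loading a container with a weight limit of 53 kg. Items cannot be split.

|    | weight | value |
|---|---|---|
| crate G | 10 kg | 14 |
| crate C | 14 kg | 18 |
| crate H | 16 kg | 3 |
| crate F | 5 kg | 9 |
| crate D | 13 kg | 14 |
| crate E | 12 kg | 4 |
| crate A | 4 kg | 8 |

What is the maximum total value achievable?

Treat it as a binary knapsack problem.
Take crate G, crate C, crate F, crate D, and crate A: weight 10 + 14 + 5 + 13 + 4 = 46 ≤ 53, value 14 + 18 + 9 + 14 + 8 = 63.
No other feasible combination does better.

63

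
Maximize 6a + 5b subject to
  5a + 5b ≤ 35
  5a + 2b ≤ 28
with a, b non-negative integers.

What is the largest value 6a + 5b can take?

Relaxing integrality, the LP optimum is 39.67 at (a,b) = (4.67, 2.33), which is not an integer point.
(a,b)=(4,3): 5·4+5·3=35≤35, 5·4+2·3=26≤28, objective 39.
(a,b)=(3,4): 5·3+5·4=35≤35, 5·3+2·4=23≤28, objective 38.
(a,b)=(5,1): 5·5+5·1=30≤35, 5·5+2·1=27≤28, objective 35.
The best lattice point is (4,3), giving 39.

39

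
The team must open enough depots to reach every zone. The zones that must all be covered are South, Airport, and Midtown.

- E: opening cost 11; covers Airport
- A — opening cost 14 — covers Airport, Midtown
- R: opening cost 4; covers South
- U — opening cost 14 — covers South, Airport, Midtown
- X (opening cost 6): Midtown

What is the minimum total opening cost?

14

The greedy cost-per-new-zone heuristic would pick R, X, and E for 21, but a cheaper cover exists.
U alone covers South, Airport, Midtown — every zone.
Total opening cost: 14.
No cover costs less than 14.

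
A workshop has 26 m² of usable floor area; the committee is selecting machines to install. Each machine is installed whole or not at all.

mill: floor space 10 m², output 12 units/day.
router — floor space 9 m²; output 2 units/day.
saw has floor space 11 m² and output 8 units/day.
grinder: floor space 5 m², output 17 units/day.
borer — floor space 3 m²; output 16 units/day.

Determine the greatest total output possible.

Allowing fractional choices, the relaxed optimum would be about 50.8, but machines are indivisible.
mill + saw + grinder: floor space 10 + 11 + 5 = 26 ≤ 26, output 12 + 8 + 17 = 37.
saw + grinder + borer: floor space 11 + 5 + 3 = 19 ≤ 26, output 8 + 17 + 16 = 41.
mill + grinder + borer: floor space 10 + 5 + 3 = 18 ≤ 26, output 12 + 17 + 16 = 45.
Best is mill, grinder, and borer with total output 45.

45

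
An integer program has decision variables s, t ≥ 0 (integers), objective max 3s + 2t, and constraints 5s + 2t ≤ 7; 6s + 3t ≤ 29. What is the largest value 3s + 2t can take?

The continuous relaxation peaks at (0, 3.5) with value 7.00; rounding to a feasible lattice point costs some objective.
(s,t)=(0,3) is feasible, giving 6.
(s,t)=(0,2) is feasible, giving 4.
The best lattice point is (0,3), giving 6.

6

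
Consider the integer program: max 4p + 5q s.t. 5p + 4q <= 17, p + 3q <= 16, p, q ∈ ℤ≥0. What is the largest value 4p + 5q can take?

20

The continuous relaxation peaks at (0, 4.25) with value 21.25; rounding to a feasible lattice point costs some objective.
(p,q)=(0,4): 5·0+4·4=16≤17, 1·0+3·4=12≤16, objective 20.
(p,q)=(1,3): 5·1+4·3=17≤17, 1·1+3·3=10≤16, objective 19.
The best lattice point is (0,4), giving 20.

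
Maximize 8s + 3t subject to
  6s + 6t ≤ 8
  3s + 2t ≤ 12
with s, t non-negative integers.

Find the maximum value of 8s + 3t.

(s,t)=(1,0) is feasible, giving 8.
(s,t)=(0,1) is feasible, giving 3.
(s,t)=(0,0) is feasible, giving 0.
Maximum is 8 at (s,t)=(1,0).

8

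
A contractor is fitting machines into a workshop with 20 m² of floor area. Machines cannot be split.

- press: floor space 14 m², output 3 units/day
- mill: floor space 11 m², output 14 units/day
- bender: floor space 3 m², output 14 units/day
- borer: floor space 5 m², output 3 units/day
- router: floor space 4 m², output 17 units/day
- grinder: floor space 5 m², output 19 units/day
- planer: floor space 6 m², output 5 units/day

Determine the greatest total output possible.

Treat it as a binary knapsack problem.
bender + router + grinder + planer: floor space 3 + 4 + 5 + 6 = 18 ≤ 20, output 14 + 17 + 19 + 5 = 55.
bender + router + grinder: floor space 3 + 4 + 5 = 12 ≤ 20, output 14 + 17 + 19 = 50.
bender + borer + router + grinder: floor space 3 + 5 + 4 + 5 = 17 ≤ 20, output 14 + 3 + 17 + 19 = 53.
Best is bender, router, grinder, and planer with total output 55.

55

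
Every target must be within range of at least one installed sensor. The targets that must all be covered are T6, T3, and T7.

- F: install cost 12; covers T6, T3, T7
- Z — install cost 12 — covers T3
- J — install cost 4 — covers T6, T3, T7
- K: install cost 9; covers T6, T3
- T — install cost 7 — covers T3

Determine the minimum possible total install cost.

4

J alone covers T6, T3, T7 — every target.
Total install cost: 4.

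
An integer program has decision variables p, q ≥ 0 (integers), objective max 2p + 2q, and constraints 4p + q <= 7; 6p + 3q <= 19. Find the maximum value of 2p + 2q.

12

(p,q)=(0,6): 4·0+1·6=6≤7, 6·0+3·6=18≤19, objective 12.
(p,q)=(0,5): 4·0+1·5=5≤7, 6·0+3·5=15≤19, objective 10.
The best lattice point is (0,6), giving 12.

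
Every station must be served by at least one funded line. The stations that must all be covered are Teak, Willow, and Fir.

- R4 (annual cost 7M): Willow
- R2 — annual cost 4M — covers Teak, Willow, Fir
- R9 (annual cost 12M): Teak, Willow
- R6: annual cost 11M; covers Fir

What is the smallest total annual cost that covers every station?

4

R2 alone covers Teak, Willow, Fir — every station.
Total annual cost: 4.
No cover costs less than 4.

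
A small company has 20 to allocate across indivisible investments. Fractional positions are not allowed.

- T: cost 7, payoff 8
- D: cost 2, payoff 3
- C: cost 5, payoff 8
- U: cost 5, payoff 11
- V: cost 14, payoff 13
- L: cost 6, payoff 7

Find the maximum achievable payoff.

Take T, D, C, and U: cost 7 + 2 + 5 + 5 = 19 ≤ 20, payoff 8 + 3 + 8 + 11 = 30.
No other feasible combination does better.

30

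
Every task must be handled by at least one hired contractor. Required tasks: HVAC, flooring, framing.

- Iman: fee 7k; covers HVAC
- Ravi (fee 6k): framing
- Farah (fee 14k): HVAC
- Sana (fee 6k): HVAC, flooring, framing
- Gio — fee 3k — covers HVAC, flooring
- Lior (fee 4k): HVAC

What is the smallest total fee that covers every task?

6

The greedy cost-per-new-task heuristic would pick Gio and Ravi for 9, but a cheaper cover exists.
Sana alone covers HVAC, flooring, framing — every task.
Total fee: 6.
No cover costs less than 6.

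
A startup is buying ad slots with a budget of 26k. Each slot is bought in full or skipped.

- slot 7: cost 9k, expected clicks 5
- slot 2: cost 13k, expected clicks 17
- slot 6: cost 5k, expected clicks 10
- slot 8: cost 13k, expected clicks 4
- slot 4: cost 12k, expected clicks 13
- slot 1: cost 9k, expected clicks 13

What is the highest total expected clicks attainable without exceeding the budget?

Allowing fractional choices, the relaxed optimum would be about 38.7, but ad slots are indivisible.
slot 2 + slot 4: cost 13 + 12 = 25 ≤ 26, expected clicks 17 + 13 = 30.
slot 2 + slot 1: cost 13 + 9 = 22 ≤ 26, expected clicks 17 + 13 = 30.
slot 6 + slot 4 + slot 1: cost 5 + 12 + 9 = 26 ≤ 26, expected clicks 10 + 13 + 13 = 36.
Best is slot 6, slot 4, and slot 1 with total expected clicks 36.

36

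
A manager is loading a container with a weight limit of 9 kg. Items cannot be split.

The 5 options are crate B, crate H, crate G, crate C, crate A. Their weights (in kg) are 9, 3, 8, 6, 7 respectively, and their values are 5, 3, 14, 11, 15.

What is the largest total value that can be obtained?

15

Allowing fractional choices, the relaxed optimum would be about 18.7, but items are indivisible.
crate G: weight 8 ≤ 9, value 14.
crate H + crate C: weight 3 + 6 = 9 ≤ 9, value 3 + 11 = 14.
crate A: weight 7 ≤ 9, value 15.
Best is crate A with total value 15.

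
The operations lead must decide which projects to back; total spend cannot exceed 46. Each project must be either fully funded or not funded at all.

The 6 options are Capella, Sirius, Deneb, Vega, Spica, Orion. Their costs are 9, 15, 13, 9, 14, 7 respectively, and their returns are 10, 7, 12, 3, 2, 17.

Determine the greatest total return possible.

Allowing fractional choices, the relaxed optimum would be about 46.7, but projects are indivisible.
Capella + Sirius + Deneb + Orion: cost 9 + 15 + 13 + 7 = 44 ≤ 46, return 10 + 7 + 12 + 17 = 46.
Capella + Deneb + Vega + Orion: cost 9 + 13 + 9 + 7 = 38 ≤ 46, return 10 + 12 + 3 + 17 = 42.
Capella + Deneb + Spica + Orion: cost 9 + 13 + 14 + 7 = 43 ≤ 46, return 10 + 12 + 2 + 17 = 41.
Best is Capella, Sirius, Deneb, and Orion with total return 46.

46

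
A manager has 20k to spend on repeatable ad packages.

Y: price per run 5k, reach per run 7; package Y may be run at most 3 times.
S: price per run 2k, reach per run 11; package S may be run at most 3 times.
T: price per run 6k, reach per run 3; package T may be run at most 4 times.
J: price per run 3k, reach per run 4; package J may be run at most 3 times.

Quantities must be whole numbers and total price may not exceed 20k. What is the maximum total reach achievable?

S has the best ratio (11/2); taking only S gives at most 3×11 = 33 (stopped by the supply cap of 3).
Mixing does better — 1×Y, 3×S, and 3×J: price 20 ≤ 20, reach 1·7 + 3·11 + 3·4 = 52.

52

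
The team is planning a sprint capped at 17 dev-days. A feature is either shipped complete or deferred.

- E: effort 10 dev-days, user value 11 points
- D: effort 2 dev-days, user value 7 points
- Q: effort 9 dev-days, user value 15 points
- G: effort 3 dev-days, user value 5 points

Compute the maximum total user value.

E + D + G: effort 10 + 2 + 3 = 15 ≤ 17, user value 11 + 7 + 5 = 23.
D + Q + G: effort 2 + 9 + 3 = 14 ≤ 17, user value 7 + 15 + 5 = 27.
Best is D, Q, and G with total user value 27.

27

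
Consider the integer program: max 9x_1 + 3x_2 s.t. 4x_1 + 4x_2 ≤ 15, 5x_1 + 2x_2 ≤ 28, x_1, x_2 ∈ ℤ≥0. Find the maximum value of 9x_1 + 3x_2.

(x_1,x_2)=(3,0): 4·3+4·0=12≤15, 5·3+2·0=15≤28, objective 27.
(x_1,x_2)=(2,1): 4·2+4·1=12≤15, 5·2+2·1=12≤28, objective 21.
(x_1,x_2)=(2,0): 4·2+4·0=8≤15, 5·2+2·0=10≤28, objective 18.
Maximum is 27 at (x_1,x_2)=(3,0).

27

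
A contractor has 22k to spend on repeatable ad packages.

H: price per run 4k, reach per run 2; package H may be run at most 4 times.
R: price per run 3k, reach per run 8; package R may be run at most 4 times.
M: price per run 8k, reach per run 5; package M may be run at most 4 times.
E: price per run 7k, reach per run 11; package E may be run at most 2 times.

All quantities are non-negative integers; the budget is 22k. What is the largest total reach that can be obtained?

This is a bounded integer knapsack.
R has the best ratio (8/3); taking only R gives at most 4×8 = 32 (stopped by the supply cap of 4).
Mixing does better — 4×R and 1×E: price 19 ≤ 22, reach 4·8 + 1·11 = 43.

43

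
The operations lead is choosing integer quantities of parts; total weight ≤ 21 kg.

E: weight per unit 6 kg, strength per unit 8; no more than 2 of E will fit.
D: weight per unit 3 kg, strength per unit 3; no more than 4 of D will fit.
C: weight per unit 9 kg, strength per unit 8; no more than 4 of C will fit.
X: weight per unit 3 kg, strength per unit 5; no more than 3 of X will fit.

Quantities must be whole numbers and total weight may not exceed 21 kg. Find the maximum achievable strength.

31

Take 2×E and 3×X: weight 21 ≤ 21, strength 2·8 + 3·5 = 31.
X has the best ratio (5/3) and is taken to its limit of 3; remaining capacity is filled optimally with the others.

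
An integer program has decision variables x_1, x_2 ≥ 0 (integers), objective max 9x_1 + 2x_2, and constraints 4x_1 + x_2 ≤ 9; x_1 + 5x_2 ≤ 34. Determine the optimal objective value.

20

(x_1,x_2)=(2,1): 4·2+1·1=9≤9, 1·2+5·1=7≤34, objective 20.
(x_1,x_2)=(2,0): 4·2+1·0=8≤9, 1·2+5·0=2≤34, objective 18.
(x_1,x_2)=(1,2): 4·1+1·2=6≤9, 1·1+5·2=11≤34, objective 13.
(x_1,x_2)=(1,1): 4·1+1·1=5≤9, 1·1+5·1=6≤34, objective 11.
Maximum is 20 at (x_1,x_2)=(2,1).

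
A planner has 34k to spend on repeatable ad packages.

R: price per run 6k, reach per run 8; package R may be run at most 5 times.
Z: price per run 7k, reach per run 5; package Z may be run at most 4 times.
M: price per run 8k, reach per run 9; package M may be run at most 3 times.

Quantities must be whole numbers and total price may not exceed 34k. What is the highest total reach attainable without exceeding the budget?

42

This is a bounded integer knapsack.
R has the best ratio (8/6); taking only R gives at most 5×8 = 40 (stopped by the price limit).
Mixing does better — 3×R and 2×M: price 34 ≤ 34, reach 3·8 + 2·9 = 42.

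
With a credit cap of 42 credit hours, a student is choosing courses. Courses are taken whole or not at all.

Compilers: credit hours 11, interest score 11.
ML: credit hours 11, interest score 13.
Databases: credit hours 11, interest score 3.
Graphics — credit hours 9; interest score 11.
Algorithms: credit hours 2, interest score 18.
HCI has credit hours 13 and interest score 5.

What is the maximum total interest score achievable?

Compilers + ML + Algorithms + HCI: credit hours 11 + 11 + 2 + 13 = 37 ≤ 42, interest score 11 + 13 + 18 + 5 = 47.
Compilers + ML + Graphics + Algorithms: credit hours 11 + 11 + 9 + 2 = 33 ≤ 42, interest score 11 + 13 + 11 + 18 = 53.
ML + Graphics + Algorithms + HCI: credit hours 11 + 9 + 2 + 13 = 35 ≤ 42, interest score 13 + 11 + 18 + 5 = 47.
Best is Compilers, ML, Graphics, and Algorithms with total interest score 53.

53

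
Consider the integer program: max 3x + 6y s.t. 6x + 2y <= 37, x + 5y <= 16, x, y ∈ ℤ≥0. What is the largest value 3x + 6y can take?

(x,y)=(5,2): 6·5+2·2=34≤37, 1·5+5·2=15≤16, objective 27.
(x,y)=(4,2): 6·4+2·2=28≤37, 1·4+5·2=14≤16, objective 24.
(x,y)=(5,1): 6·5+2·1=32≤37, 1·5+5·1=10≤16, objective 21.
No feasible integer point exceeds 27.

27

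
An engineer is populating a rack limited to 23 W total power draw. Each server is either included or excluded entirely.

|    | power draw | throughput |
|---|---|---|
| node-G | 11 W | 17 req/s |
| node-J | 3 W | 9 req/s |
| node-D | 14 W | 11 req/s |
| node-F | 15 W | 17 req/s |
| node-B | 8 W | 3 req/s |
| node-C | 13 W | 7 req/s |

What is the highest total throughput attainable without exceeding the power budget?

Treat it as a binary knapsack problem.
Take node-G, node-J, and node-B: power draw 11 + 3 + 8 = 22 ≤ 23, throughput 17 + 9 + 3 = 29.
No other feasible combination does better.

29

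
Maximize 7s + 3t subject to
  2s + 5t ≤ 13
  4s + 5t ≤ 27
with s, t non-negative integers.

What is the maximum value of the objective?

42

(s,t)=(6,0): 2·6+5·0=12≤13, 4·6+5·0=24≤27, objective 42.
(s,t)=(5,0): 2·5+5·0=10≤13, 4·5+5·0=20≤27, objective 35.
Maximum is 42 at (s,t)=(6,0).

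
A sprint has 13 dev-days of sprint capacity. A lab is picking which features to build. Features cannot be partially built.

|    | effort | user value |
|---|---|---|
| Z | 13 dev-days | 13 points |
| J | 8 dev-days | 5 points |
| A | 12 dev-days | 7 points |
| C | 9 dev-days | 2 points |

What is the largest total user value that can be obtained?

A: effort 12 ≤ 13, user value 7.
Z: effort 13 ≤ 13, user value 13.
Best is Z with total user value 13.

13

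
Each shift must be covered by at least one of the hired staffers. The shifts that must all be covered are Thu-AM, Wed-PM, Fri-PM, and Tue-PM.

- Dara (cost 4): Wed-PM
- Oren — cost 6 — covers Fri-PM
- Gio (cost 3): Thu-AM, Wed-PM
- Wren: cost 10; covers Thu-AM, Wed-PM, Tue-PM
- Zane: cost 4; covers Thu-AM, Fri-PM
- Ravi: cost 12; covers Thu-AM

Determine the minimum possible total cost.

Choose Wren and Zane: together they cover Thu-AM, Wed-PM, Fri-PM, Tue-PM — every shift.
Total cost: 10 + 4 = 14.

14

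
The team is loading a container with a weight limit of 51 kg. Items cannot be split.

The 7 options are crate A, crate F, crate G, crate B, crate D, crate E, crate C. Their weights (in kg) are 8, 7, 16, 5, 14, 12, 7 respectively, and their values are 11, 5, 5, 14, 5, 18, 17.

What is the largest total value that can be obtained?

Allowing fractional choices, the relaxed optimum would be about 69.3, but items are indivisible.
crate A + crate F + crate B + crate E + crate C: weight 8 + 7 + 5 + 12 + 7 = 39 ≤ 51, value 11 + 5 + 14 + 18 + 17 = 65.
crate A + crate B + crate D + crate E + crate C: weight 8 + 5 + 14 + 12 + 7 = 46 ≤ 51, value 11 + 14 + 5 + 18 + 17 = 65.
crate A + crate G + crate B + crate E + crate C: weight 8 + 16 + 5 + 12 + 7 = 48 ≤ 51, value 11 + 5 + 14 + 18 + 17 = 65.
The maximum value is 65; one optimal choice is crate A, crate F, crate B, crate E, and crate C.

65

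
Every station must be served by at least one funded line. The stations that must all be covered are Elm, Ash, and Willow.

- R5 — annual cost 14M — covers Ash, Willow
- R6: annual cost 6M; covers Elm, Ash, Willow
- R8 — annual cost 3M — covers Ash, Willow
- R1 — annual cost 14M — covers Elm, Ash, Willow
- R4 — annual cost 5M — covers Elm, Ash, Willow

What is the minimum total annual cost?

The greedy cost-per-new-station heuristic would pick R8 and R4 for 8, but a cheaper cover exists.
R4 alone covers Elm, Ash, Willow — every station.
Total annual cost: 5.
No cover costs less than 5.

5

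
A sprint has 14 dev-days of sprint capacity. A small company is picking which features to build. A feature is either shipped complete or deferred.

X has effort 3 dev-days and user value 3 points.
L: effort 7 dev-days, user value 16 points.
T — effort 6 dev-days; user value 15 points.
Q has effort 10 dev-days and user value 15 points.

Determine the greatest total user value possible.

Take L and T: effort 7 + 6 = 13 ≤ 14, user value 16 + 15 = 31.
No other feasible combination does better.

31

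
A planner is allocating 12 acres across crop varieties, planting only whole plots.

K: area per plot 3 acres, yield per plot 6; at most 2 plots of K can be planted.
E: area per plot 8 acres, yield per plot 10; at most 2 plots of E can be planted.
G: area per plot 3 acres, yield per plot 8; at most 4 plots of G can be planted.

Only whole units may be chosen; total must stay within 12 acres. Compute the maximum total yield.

32

Take 4×G: area 12 ≤ 12, yield 4·8 = 32.
G has the best ratio (8/3) and is taken to its limit of 4; remaining capacity is filled optimally with the others.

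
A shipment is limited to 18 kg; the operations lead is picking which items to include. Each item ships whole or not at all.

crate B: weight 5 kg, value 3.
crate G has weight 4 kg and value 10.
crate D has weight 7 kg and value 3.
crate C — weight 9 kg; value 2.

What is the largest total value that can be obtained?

16

Allowing fractional choices, the relaxed optimum would be about 16.4, but items are indivisible.
crate B + crate G + crate D: weight 5 + 4 + 7 = 16 ≤ 18, value 3 + 10 + 3 = 16.
crate B + crate G + crate C: weight 5 + 4 + 9 = 18 ≤ 18, value 3 + 10 + 2 = 15.
crate B + crate G: weight 5 + 4 = 9 ≤ 18, value 3 + 10 = 13.
Best is crate B, crate G, and crate D with total value 16.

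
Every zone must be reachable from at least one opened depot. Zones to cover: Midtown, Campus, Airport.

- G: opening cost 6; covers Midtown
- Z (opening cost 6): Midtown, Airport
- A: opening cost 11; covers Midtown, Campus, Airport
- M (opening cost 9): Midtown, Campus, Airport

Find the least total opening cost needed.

9

This is an integer covering problem.
The greedy cost-per-new-zone heuristic would pick Z and M for 15, but a cheaper cover exists.
M alone covers Midtown, Campus, Airport — every zone.
Total opening cost: 9.
No cover costs less than 9.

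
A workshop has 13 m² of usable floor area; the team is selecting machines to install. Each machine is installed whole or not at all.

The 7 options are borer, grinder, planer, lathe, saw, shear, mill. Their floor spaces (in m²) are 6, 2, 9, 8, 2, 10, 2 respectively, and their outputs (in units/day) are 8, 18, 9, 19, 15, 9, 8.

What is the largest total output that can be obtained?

Take grinder, lathe, and saw: floor space 2 + 8 + 2 = 12 ≤ 13, output 18 + 19 + 15 = 52.
No other feasible combination does better.

52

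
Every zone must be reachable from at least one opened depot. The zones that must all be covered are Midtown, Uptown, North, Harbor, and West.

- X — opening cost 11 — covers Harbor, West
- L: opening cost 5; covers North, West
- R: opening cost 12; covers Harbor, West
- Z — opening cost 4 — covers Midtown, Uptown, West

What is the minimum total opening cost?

Choose X, L, and Z: together they cover Midtown, Uptown, North, Harbor, West — every zone.
Total opening cost: 11 + 5 + 4 = 20.
No cover costs less than 20.

20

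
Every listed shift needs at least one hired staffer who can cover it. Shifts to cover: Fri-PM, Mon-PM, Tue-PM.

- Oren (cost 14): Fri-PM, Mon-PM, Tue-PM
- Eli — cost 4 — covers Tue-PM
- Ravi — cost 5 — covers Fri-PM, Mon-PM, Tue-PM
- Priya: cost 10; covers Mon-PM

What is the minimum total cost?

5

This is a weighted set-cover instance.
Ravi alone covers Fri-PM, Mon-PM, Tue-PM — every shift.
Total cost: 5.
No cover costs less than 5.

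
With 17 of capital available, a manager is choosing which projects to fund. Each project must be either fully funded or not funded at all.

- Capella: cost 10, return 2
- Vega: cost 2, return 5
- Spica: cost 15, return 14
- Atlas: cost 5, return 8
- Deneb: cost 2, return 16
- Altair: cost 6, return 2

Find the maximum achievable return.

Allowing fractional choices, the relaxed optimum would be about 36.5, but projects are indivisible.
Vega + Atlas + Deneb: cost 2 + 5 + 2 = 9 ≤ 17, return 5 + 8 + 16 = 29.
Spica + Deneb: cost 15 + 2 = 17 ≤ 17, return 14 + 16 = 30.
Vega + Atlas + Deneb + Altair: cost 2 + 5 + 2 + 6 = 15 ≤ 17, return 5 + 8 + 16 + 2 = 31.
Best is Vega, Atlas, Deneb, and Altair with total return 31.

31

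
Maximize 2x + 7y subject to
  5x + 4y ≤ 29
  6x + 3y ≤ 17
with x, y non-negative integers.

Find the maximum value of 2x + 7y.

35

(x,y)=(0,5): 5·0+4·5=20≤29, 6·0+3·5=15≤17, objective 35.
(x,y)=(0,4): 5·0+4·4=16≤29, 6·0+3·4=12≤17, objective 28.
The best lattice point is (0,5), giving 35.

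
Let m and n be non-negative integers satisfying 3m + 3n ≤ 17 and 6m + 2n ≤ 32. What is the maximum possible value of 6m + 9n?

45

(m,n)=(0,5): 3·0+3·5=15≤17, 6·0+2·5=10≤32, objective 45.
(m,n)=(1,4): 3·1+3·4=15≤17, 6·1+2·4=14≤32, objective 42.
(m,n)=(0,4): 3·0+3·4=12≤17, 6·0+2·4=8≤32, objective 36.
The best lattice point is (0,5), giving 45.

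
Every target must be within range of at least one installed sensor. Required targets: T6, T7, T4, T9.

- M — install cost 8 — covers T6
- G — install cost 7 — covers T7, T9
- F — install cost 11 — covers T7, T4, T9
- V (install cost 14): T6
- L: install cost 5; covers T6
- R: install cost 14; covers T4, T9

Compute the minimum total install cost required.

16

Choose F and L: together they cover T6, T7, T4, T9 — every target.
Total install cost: 11 + 5 = 16.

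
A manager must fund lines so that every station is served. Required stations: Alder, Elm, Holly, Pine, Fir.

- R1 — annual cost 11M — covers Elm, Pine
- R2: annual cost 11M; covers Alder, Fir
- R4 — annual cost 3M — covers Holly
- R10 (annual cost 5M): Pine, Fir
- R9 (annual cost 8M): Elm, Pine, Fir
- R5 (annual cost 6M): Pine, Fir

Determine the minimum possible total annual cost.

The greedy cost-per-new-station heuristic would pick R10, R4, R9, and R2 for 27, but a cheaper cover exists.
Choose R2, R4, and R9: together they cover Alder, Elm, Holly, Pine, Fir — every station.
Total annual cost: 11 + 3 + 8 = 22.
No cover costs less than 22.

22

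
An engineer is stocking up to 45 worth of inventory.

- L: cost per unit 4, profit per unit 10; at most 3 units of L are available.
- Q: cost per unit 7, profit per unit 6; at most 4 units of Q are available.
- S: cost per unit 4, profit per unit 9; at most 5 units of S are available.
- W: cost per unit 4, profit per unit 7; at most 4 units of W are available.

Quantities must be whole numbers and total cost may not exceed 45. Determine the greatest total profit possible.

96

L has the best ratio (10/4); taking only L gives at most 3×10 = 30 (stopped by the supply cap of 3).
Mixing does better — 3×L, 5×S, and 3×W: cost 44 ≤ 45, profit 3·10 + 5·9 + 3·7 = 96.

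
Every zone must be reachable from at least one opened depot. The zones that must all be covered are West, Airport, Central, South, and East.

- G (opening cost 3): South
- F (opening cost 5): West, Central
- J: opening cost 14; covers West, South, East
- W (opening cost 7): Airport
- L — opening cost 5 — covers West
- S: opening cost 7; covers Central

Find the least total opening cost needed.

26

The greedy cost-per-new-zone heuristic would pick F, G, W, and J for 29, but a cheaper cover exists.
Choose F, J, and W: together they cover West, Airport, Central, South, East — every zone.
Total opening cost: 5 + 14 + 7 = 26.
No cover costs less than 26.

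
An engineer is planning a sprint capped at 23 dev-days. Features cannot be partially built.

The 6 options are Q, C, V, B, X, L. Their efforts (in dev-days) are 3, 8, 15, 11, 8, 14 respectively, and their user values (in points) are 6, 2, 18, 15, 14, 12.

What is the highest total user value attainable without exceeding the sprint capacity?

35

Allowing fractional choices, the relaxed optimum would be about 36.2, but features are indivisible.
Q + B + X: effort 3 + 11 + 8 = 22 ≤ 23, user value 6 + 15 + 14 = 35.
B + X: effort 11 + 8 = 19 ≤ 23, user value 15 + 14 = 29.
V + X: effort 15 + 8 = 23 ≤ 23, user value 18 + 14 = 32.
Best is Q, B, and X with total user value 35.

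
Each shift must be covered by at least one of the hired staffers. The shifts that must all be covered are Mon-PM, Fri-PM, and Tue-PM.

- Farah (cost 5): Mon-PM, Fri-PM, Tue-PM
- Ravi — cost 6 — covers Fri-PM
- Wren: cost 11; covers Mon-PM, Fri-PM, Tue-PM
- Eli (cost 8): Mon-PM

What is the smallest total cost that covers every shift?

Farah alone covers Mon-PM, Fri-PM, Tue-PM — every shift.
Total cost: 5.

5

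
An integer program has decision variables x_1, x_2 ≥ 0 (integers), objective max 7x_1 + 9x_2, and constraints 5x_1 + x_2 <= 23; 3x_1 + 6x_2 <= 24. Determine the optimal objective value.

46

Relaxing integrality, the LP optimum is 46.56 at (x_1,x_2) = (4.22, 1.89), which is not an integer point.
(x_1,x_2)=(4,2): 5·4+1·2=22≤23, 3·4+6·2=24≤24, objective 46.
(x_1,x_2)=(3,2): 5·3+1·2=17≤23, 3·3+6·2=21≤24, objective 39.
The best lattice point is (4,2), giving 46.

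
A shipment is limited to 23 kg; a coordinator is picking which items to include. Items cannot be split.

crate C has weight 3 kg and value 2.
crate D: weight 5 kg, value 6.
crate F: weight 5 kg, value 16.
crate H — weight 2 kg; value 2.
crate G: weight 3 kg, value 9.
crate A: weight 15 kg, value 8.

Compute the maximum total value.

Allowing fractional choices, the relaxed optimum would be about 37.7, but items are indivisible.
crate C + crate D + crate F + crate G: weight 3 + 5 + 5 + 3 = 16 ≤ 23, value 2 + 6 + 16 + 9 = 33.
crate C + crate D + crate F + crate H + crate G: weight 3 + 5 + 5 + 2 + 3 = 18 ≤ 23, value 2 + 6 + 16 + 2 + 9 = 35.
crate D + crate F + crate H + crate G: weight 5 + 5 + 2 + 3 = 15 ≤ 23, value 6 + 16 + 2 + 9 = 33.
Best is crate C, crate D, crate F, crate H, and crate G with total value 35.

35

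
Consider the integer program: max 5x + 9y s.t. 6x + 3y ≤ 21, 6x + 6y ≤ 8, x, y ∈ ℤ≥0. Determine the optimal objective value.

9

(x,y)=(0,1): 6·0+3·1=3≤21, 6·0+6·1=6≤8, objective 9.
(x,y)=(1,0): 6·1+3·0=6≤21, 6·1+6·0=6≤8, objective 5.
(x,y)=(0,0): 6·0+3·0=0≤21, 6·0+6·0=0≤8, objective 0.
No feasible integer point exceeds 9.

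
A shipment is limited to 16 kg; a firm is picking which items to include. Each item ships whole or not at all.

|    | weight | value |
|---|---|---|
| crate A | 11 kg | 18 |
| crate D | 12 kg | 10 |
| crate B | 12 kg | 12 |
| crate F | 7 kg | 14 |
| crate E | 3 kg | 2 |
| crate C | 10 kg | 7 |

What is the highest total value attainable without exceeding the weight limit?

Allowing fractional choices, the relaxed optimum would be about 28.7, but items are indivisible.
crate A + crate E: weight 11 + 3 = 14 ≤ 16, value 18 + 2 = 20.
crate A: weight 11 ≤ 16, value 18.
Best is crate A and crate E with total value 20.

20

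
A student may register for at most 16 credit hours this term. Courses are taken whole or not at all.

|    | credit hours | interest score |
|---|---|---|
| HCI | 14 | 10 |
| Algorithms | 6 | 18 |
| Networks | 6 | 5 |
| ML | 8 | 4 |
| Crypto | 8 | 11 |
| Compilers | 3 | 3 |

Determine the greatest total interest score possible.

29

Allowing fractional choices, the relaxed optimum would be about 31.0, but courses are indivisible.
Algorithms + Networks: credit hours 6 + 6 = 12 ≤ 16, interest score 18 + 5 = 23.
Algorithms + Crypto: credit hours 6 + 8 = 14 ≤ 16, interest score 18 + 11 = 29.
Algorithms + Networks + Compilers: credit hours 6 + 6 + 3 = 15 ≤ 16, interest score 18 + 5 + 3 = 26.
Best is Algorithms and Crypto with total interest score 29.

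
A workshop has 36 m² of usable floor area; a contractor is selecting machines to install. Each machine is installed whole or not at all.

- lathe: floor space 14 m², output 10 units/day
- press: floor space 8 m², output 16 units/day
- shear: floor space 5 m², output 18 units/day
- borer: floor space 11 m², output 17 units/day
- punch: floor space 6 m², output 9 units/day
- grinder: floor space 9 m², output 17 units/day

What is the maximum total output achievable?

68

Allowing fractional choices, the relaxed optimum would be about 72.5, but machines are indivisible.
lathe + press + shear + grinder: floor space 14 + 8 + 5 + 9 = 36 ≤ 36, output 10 + 16 + 18 + 17 = 61.
shear + borer + punch + grinder: floor space 5 + 11 + 6 + 9 = 31 ≤ 36, output 18 + 17 + 9 + 17 = 61.
press + shear + borer + grinder: floor space 8 + 5 + 11 + 9 = 33 ≤ 36, output 16 + 18 + 17 + 17 = 68.
Best is press, shear, borer, and grinder with total output 68.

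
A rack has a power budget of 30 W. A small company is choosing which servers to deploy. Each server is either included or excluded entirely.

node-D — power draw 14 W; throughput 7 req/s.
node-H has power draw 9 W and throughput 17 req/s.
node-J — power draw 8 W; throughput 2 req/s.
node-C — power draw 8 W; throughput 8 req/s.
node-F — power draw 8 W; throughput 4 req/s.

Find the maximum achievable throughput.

Allowing fractional choices, the relaxed optimum would be about 31.5, but servers are indivisible.
node-H + node-J + node-C: power draw 9 + 8 + 8 = 25 ≤ 30, throughput 17 + 2 + 8 = 27.
node-H + node-C + node-F: power draw 9 + 8 + 8 = 25 ≤ 30, throughput 17 + 8 + 4 = 29.
Best is node-H, node-C, and node-F with total throughput 29.

29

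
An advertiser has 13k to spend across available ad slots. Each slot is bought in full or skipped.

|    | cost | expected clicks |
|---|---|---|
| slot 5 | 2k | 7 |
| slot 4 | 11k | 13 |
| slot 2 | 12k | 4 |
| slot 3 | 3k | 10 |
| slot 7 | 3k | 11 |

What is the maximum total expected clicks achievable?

slot 3 + slot 7: cost 3 + 3 = 6 ≤ 13, expected clicks 10 + 11 = 21.
slot 5 + slot 3 + slot 7: cost 2 + 3 + 3 = 8 ≤ 13, expected clicks 7 + 10 + 11 = 28.
Best is slot 5, slot 3, and slot 7 with total expected clicks 28.

28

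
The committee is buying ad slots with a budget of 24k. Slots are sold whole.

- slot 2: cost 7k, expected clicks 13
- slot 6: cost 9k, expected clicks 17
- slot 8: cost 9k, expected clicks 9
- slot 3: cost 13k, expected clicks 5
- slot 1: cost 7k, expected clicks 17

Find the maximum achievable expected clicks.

This is an integer program with binary decision variables.
Allowing fractional choices, the relaxed optimum would be about 48.0, but ad slots are indivisible.
slot 2 + slot 6 + slot 1: cost 7 + 9 + 7 = 23 ≤ 24, expected clicks 13 + 17 + 17 = 47.
slot 2 + slot 8 + slot 1: cost 7 + 9 + 7 = 23 ≤ 24, expected clicks 13 + 9 + 17 = 39.
Best is slot 2, slot 6, and slot 1 with total expected clicks 47.

47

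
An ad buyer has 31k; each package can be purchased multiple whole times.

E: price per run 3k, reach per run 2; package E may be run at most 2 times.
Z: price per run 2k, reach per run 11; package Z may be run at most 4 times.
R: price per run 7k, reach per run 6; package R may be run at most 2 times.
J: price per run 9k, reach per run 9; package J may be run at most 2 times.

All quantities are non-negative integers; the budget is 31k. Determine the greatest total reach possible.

Take 4×Z, 2×R, and 1×J: price 31 ≤ 31, reach 4·11 + 2·6 + 1·9 = 65.
Z has the best ratio (11/2) and is taken to its limit of 4; remaining capacity is filled optimally with the others.

65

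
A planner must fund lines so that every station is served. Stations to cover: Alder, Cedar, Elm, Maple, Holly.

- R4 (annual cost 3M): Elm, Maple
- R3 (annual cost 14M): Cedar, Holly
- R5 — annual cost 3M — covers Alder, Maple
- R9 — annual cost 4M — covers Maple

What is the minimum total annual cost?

20

Choose R4, R3, and R5: together they cover Alder, Cedar, Elm, Maple, Holly — every station.
Total annual cost: 3 + 14 + 3 = 20.
No cover costs less than 20.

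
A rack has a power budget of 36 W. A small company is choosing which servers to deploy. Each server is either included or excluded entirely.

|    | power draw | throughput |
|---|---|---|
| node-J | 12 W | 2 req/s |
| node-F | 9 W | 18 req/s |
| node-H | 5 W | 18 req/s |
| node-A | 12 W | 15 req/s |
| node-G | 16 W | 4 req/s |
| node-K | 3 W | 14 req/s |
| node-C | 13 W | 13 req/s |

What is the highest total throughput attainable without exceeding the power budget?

65

Treat it as a binary knapsack problem.
node-F + node-H + node-K + node-C: power draw 9 + 5 + 3 + 13 = 30 ≤ 36, throughput 18 + 18 + 14 + 13 = 63.
node-F + node-H + node-A + node-K: power draw 9 + 5 + 12 + 3 = 29 ≤ 36, throughput 18 + 18 + 15 + 14 = 65.
Best is node-F, node-H, node-A, and node-K with total throughput 65.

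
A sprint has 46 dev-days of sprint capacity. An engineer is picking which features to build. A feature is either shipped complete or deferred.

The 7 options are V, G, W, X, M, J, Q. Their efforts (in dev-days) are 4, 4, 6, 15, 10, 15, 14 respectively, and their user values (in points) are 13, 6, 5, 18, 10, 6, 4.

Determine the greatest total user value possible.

52

V + G + W + X + J: effort 4 + 4 + 6 + 15 + 15 = 44 ≤ 46, user value 13 + 6 + 5 + 18 + 6 = 48.
V + G + W + X + M: effort 4 + 4 + 6 + 15 + 10 = 39 ≤ 46, user value 13 + 6 + 5 + 18 + 10 = 52.
Best is V, G, W, X, and M with total user value 52.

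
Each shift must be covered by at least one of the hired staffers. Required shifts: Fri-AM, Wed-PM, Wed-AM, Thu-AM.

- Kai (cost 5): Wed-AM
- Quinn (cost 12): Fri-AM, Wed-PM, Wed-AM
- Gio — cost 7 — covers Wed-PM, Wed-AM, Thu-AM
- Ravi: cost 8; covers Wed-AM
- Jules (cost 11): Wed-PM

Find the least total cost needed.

Choose Quinn and Gio: together they cover Fri-AM, Wed-PM, Wed-AM, Thu-AM — every shift.
Total cost: 12 + 7 = 19.
No cover costs less than 19.

19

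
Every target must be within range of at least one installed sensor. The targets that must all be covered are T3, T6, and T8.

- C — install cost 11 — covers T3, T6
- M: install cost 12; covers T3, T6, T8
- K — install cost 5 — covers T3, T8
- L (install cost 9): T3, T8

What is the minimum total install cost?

The greedy cost-per-new-target heuristic would pick K and C for 16, but a cheaper cover exists.
M alone covers T3, T6, T8 — every target.
Total install cost: 12.
No cover costs less than 12.

12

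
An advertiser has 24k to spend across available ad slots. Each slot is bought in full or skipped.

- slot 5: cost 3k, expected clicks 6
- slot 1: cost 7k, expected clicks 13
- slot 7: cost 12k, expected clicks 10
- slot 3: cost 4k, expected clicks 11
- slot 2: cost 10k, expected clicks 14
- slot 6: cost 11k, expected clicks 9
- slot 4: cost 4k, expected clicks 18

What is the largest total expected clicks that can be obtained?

Allowing fractional choices, the relaxed optimum would be about 56.4, but ad slots are indivisible.
slot 5 + slot 1 + slot 3 + slot 4: cost 3 + 7 + 4 + 4 = 18 ≤ 24, expected clicks 6 + 13 + 11 + 18 = 48.
slot 5 + slot 1 + slot 2 + slot 4: cost 3 + 7 + 10 + 4 = 24 ≤ 24, expected clicks 6 + 13 + 14 + 18 = 51.
slot 5 + slot 3 + slot 2 + slot 4: cost 3 + 4 + 10 + 4 = 21 ≤ 24, expected clicks 6 + 11 + 14 + 18 = 49.
Best is slot 5, slot 1, slot 2, and slot 4 with total expected clicks 51.

51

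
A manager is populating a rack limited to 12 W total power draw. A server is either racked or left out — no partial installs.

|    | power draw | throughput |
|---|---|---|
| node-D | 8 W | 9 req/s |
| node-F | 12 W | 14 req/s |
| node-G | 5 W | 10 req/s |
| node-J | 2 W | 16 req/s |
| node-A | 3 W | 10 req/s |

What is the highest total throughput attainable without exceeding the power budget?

36

This is a 0-1 knapsack instance.
node-G + node-J + node-A: power draw 5 + 2 + 3 = 10 ≤ 12, throughput 10 + 16 + 10 = 36.
node-J + node-A: power draw 2 + 3 = 5 ≤ 12, throughput 16 + 10 = 26.
Best is node-G, node-J, and node-A with total throughput 36.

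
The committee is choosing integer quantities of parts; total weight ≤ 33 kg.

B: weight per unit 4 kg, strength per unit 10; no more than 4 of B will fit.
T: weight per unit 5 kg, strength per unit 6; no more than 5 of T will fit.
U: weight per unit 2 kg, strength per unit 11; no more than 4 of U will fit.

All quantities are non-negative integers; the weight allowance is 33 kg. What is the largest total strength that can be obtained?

3×B, 2×T, and 4×U: weight 30 ≤ 33, strength 3·10 + 2·6 + 4·11 = 86.
4×B, 1×T, and 4×U: weight 29 ≤ 33, strength 4·10 + 1·6 + 4·11 = 90.
Best is 90.

90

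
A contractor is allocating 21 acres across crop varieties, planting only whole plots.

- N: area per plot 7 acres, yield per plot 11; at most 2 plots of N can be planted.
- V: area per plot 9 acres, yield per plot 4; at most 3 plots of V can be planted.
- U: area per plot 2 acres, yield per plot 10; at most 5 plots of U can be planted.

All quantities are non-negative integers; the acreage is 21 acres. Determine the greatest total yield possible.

61

U has the best ratio (10/2); taking only U gives at most 5×10 = 50 (stopped by the supply cap of 5).
Mixing does better — 1×N and 5×U: area 17 ≤ 21, yield 1·11 + 5·10 = 61.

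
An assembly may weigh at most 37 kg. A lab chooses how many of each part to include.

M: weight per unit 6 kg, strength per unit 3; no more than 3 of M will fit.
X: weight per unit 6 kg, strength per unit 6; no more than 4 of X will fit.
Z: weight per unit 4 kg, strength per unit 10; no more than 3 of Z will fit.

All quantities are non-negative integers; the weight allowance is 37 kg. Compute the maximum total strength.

54

4×X and 3×Z: weight 36 ≤ 37, strength 4·6 + 3·10 = 54.
1×M, 3×X, and 3×Z: weight 36 ≤ 37, strength 1·3 + 3·6 + 3·10 = 51.
Best is 54.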